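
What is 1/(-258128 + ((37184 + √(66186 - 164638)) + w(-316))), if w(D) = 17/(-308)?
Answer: -20959636852/4630916501041889 - 189728*I*√24613/4630916501041889 ≈ -4.526e-6 - 6.4276e-9*I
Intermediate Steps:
w(D) = -17/308 (w(D) = 17*(-1/308) = -17/308)
1/(-258128 + ((37184 + √(66186 - 164638)) + w(-316))) = 1/(-258128 + ((37184 + √(66186 - 164638)) - 17/308)) = 1/(-258128 + ((37184 + √(-98452)) - 17/308)) = 1/(-258128 + ((37184 + 2*I*√24613) - 17/308)) = 1/(-258128 + (11452655/308 + 2*I*√24613)) = 1/(-68050769/308 + 2*I*√24613)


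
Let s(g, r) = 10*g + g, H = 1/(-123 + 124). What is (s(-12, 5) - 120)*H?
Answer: -252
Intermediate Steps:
H = 1 (H = 1/1 = 1)
s(g, r) = 11*g
(s(-12, 5) - 120)*H = (11*(-12) - 120)*1 = (-132 - 120)*1 = -252*1 = -252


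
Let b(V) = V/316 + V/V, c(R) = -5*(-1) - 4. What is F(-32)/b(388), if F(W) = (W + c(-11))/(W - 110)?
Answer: 2449/24992 ≈ 0.097991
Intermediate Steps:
c(R) = 1 (c(R) = 5 - 4 = 1)
b(V) = 1 + V/316 (b(V) = V*(1/316) + 1 = V/316 + 1 = 1 + V/316)
F(W) = (1 + W)/(-110 + W) (F(W) = (W + 1)/(W - 110) = (1 + W)/(-110 + W))
F(-32)/b(388) = ((1 - 32)/(-110 - 32))/(1 + (1/316)*388) = (-31/(-142))/(1 + 97/79) = (-1/142*(-31))/(176/79) = (31/142)*(79/176) = 2449/24992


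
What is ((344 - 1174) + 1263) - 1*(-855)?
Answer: 1288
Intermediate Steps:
((344 - 1174) + 1263) - 1*(-855) = (-830 + 1263) + 855 = 433 + 855 = 1288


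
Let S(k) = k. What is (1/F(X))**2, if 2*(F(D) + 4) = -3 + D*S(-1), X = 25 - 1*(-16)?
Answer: 1/676 ≈ 0.0014793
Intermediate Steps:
X = 41 (X = 25 + 16 = 41)
F(D) = -11/2 - D/2 (F(D) = -4 + (-3 + D*(-1))/2 = -4 + (-3 - D)/2 = -4 + (-3/2 - D/2) = -11/2 - D/2)
(1/F(X))**2 = (1/(-11/2 - 1/2*41))**2 = (1/(-11/2 - 41/2))**2 = (1/(-26))**2 = (-1/26)**2 = 1/676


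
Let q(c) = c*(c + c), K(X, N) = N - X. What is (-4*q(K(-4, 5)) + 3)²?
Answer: 416025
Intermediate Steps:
q(c) = 2*c² (q(c) = c*(2*c) = 2*c²)
(-4*q(K(-4, 5)) + 3)² = (-8*(5 - 1*(-4))² + 3)² = (-8*(5 + 4)² + 3)² = (-8*9² + 3)² = (-8*81 + 3)² = (-4*162 + 3)² = (-648 + 3)² = (-645)² = 416025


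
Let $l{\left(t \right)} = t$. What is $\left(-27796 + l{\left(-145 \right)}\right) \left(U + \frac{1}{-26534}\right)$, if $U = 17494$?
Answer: $- \frac{12969815298095}{26534} \approx -4.888 \cdot 10^{8}$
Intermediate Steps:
$\left(-27796 + l{\left(-145 \right)}\right) \left(U + \frac{1}{-26534}\right) = \left(-27796 - 145\right) \left(17494 + \frac{1}{-26534}\right) = - 27941 \left(17494 - \frac{1}{26534}\right) = \left(-27941\right) \frac{464185795}{26534} = - \frac{12969815298095}{26534}$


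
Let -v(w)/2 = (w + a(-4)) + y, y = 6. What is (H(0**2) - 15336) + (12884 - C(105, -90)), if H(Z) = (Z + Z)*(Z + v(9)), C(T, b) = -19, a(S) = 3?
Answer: -2433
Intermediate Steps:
v(w) = -18 - 2*w (v(w) = -2*((w + 3) + 6) = -2*((3 + w) + 6) = -2*(9 + w) = -18 - 2*w)
H(Z) = 2*Z*(-36 + Z) (H(Z) = (Z + Z)*(Z + (-18 - 2*9)) = (2*Z)*(Z + (-18 - 18)) = (2*Z)*(Z - 36) = (2*Z)*(-36 + Z) = 2*Z*(-36 + Z))
(H(0**2) - 15336) + (12884 - C(105, -90)) = (2*0**2*(-36 + 0**2) - 15336) + (12884 - 1*(-19)) = (2*0*(-36 + 0) - 15336) + (12884 + 19) = (2*0*(-36) - 15336) + 12903 = (0 - 15336) + 12903 = -15336 + 12903 = -2433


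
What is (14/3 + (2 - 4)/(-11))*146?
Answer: 23360/33 ≈ 707.88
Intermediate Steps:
(14/3 + (2 - 4)/(-11))*146 = (14*(⅓) - 2*(-1/11))*146 = (14/3 + 2/11)*146 = (160/33)*146 = 23360/33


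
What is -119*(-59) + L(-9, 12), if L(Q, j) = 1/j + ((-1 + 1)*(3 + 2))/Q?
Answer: 84253/12 ≈ 7021.1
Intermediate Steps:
L(Q, j) = 1/j (L(Q, j) = 1/j + (0*5)/Q = 1/j + 0/Q = 1/j + 0 = 1/j)
-119*(-59) + L(-9, 12) = -119*(-59) + 1/12 = 7021 + 1/12 = 84253/12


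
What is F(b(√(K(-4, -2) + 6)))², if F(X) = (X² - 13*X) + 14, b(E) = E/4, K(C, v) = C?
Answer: 14121/64 - 1469*√2/16 ≈ 90.798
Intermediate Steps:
b(E) = E/4 (b(E) = E*(¼) = E/4)
F(X) = 14 + X² - 13*X
F(b(√(K(-4, -2) + 6)))² = (14 + (√(-4 + 6)/4)² - 13*√(-4 + 6)/4)² = (14 + (√2/4)² - 13*√2/4)² = (14 + ⅛ - 13*√2/4)² = (113/8 - 13*√2/4)²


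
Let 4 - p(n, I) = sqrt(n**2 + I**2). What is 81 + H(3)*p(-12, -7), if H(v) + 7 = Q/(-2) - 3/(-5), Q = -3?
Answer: 307/5 + 49*sqrt(193)/10 ≈ 129.47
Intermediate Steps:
H(v) = -49/10 (H(v) = -7 + (-3/(-2) - 3/(-5)) = -7 + (-3*(-1/2) - 3*(-1/5)) = -7 + (3/2 + 3/5) = -7 + 21/10 = -49/10)
p(n, I) = 4 - sqrt(I**2 + n**2) (p(n, I) = 4 - sqrt(n**2 + I**2) = 4 - sqrt(I**2 + n**2))
81 + H(3)*p(-12, -7) = 81 - 49*(4 - sqrt((-7)**2 + (-12)**2))/10 = 81 - 49*(4 - sqrt(49 + 144))/10 = 81 - 49*(4 - sqrt(193))/10 = 81 + (-98/5 + 49*sqrt(193)/10) = 307/5 + 49*sqrt(193)/10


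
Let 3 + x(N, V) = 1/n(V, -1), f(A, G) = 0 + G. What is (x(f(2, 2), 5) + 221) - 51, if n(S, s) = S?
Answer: 836/5 ≈ 167.20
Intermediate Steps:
f(A, G) = G
x(N, V) = -3 + 1/V
(x(f(2, 2), 5) + 221) - 51 = ((-3 + 1/5) + 221) - 51 = ((-3 + ⅕) + 221) - 51 = (-14/5 + 221) - 51 = 1091/5 - 51 = 836/5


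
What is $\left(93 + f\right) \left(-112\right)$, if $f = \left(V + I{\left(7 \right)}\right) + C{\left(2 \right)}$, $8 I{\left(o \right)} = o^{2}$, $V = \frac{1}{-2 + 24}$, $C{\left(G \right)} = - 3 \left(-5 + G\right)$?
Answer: $- \frac{133266}{11} \approx -12115.0$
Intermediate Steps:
$C{\left(G \right)} = 15 - 3 G$
$V = \frac{1}{22} \approx 0.045455$
$I{\left(o \right)} = \frac{o^{2}}{8}$
$f = \frac{1335}{88}$ ($f = \left(\frac{1}{22} + \frac{7^{2}}{8}\right) + \left(15 - 6\right) = \left(\frac{1}{22} + \frac{1}{8} \cdot 49\right) + \left(15 - 6\right) = \left(\frac{1}{22} + \frac{49}{8}\right) + 9 = \frac{543}{88} + 9 = \frac{1335}{88} \approx 15.17$)
$\left(93 + f\right) \left(-112\right) = \left(93 + \frac{1335}{88}\right) \left(-112\right) = \frac{9519}{88} \left(-112\right) = - \frac{133266}{11}$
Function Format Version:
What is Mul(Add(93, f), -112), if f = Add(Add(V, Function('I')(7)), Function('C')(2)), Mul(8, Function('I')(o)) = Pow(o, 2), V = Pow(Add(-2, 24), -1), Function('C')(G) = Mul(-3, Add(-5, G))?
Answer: Rational(-133266, 11) ≈ -12115.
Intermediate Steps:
Function('C')(G) = Add(15, Mul(-3, G))
V = Rational(1, 22) (V = Pow(22, -1) = Rational(1, 22) ≈ 0.045455)
Function('I')(o) = Mul(Rational(1, 8), Pow(o, 2))
f = Rational(1335, 88) (f = Add(Add(Rational(1, 22), Mul(Rational(1, 8), Pow(7, 2))), Add(15, Mul(-3, 2))) = Add(Add(Rational(1, 22), Mul(Rational(1, 8), 49)), Add(15, -6)) = Add(Add(Rational(1, 22), Rational(49, 8)), 9) = Add(Rational(543, 88), 9) = Rational(1335, 88) ≈ 15.170)
Mul(Add(93, f), -112) = Mul(Add(93, Rational(1335, 88)), -112) = Mul(Rational(9519, 88), -112) = Rational(-133266, 11)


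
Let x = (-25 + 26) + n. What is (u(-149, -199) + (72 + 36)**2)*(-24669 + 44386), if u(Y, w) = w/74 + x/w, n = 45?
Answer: 3385824120303/14726 ≈ 2.2992e+8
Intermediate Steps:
x = 46 (x = (-25 + 26) + 45 = 1 + 45 = 46)
u(Y, w) = 46/w + w/74 (u(Y, w) = w/74 + 46/w = 46/w + w/74)
(u(-149, -199) + (72 + 36)**2)*(-24669 + 44386) = ((46/(-199) + (1/74)*(-199)) + (72 + 36)**2)*(-24669 + 44386) = ((46*(-1/199) - 199/74) + 108**2)*19717 = ((-46/199 - 199/74) + 11664)*19717 = (-43005/14726 + 11664)*19717 = (171721059/14726)*19717 = 3385824120303/14726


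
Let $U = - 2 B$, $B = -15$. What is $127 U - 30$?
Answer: $3780$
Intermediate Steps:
$U = 30$ ($U = \left(-2\right) \left(-15\right) = 30$)
$127 U - 30 = 127 \cdot 30 - 30 = 3810 - 30 = 3780$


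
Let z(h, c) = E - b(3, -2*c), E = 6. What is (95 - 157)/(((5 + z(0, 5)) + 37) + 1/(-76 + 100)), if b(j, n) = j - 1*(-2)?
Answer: -1488/1033 ≈ -1.4405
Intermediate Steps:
b(j, n) = 2 + j (b(j, n) = j + 2 = 2 + j)
z(h, c) = 1 (z(h, c) = 6 - (2 + 3) = 6 - 1*5 = 6 - 5 = 1)
(95 - 157)/(((5 + z(0, 5)) + 37) + 1/(-76 + 100)) = (95 - 157)/(((5 + 1) + 37) + 1/(-76 + 100)) = -62/((6 + 37) + 1/24) = -62/(43 + 1/24) = -62/(1033/24) = (24/1033)*(-62) = -1488/1033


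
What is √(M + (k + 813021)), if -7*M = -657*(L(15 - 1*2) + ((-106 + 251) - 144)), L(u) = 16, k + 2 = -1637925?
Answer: I*√40342211/7 ≈ 907.36*I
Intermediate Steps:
k = -1637927 (k = -2 - 1637925 = -1637927)
M = 11169/7 (M = -(-657)*(16 + ((-106 + 251) - 144))/7 = -(-657)*(16 + (145 - 144))/7 = -(-657)*(16 + 1)/7 = -(-657)*17/7 = -⅐*(-11169) = 11169/7 ≈ 1595.6)
√(M + (k + 813021)) = √(11169/7 + (-1637927 + 813021)) = √(11169/7 - 824906) = √(-5763173/7) = I*√40342211/7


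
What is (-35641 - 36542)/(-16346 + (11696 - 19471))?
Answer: 72183/24121 ≈ 2.9925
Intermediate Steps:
(-35641 - 36542)/(-16346 + (11696 - 19471)) = -72183/(-16346 - 7775) = -72183/(-24121) = -72183*(-1/24121) = 72183/24121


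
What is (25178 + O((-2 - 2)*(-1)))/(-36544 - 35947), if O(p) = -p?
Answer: -25174/72491 ≈ -0.34727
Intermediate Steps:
(25178 + O((-2 - 2)*(-1)))/(-36544 - 35947) = (25178 - (-2 - 2)*(-1))/(-36544 - 35947) = (25178 - (-4)*(-1))/(-72491) = (25178 - 1*4)*(-1/72491) = (25178 - 4)*(-1/72491) = 25174*(-1/72491) = -25174/72491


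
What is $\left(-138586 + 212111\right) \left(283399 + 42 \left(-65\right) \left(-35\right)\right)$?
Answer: $27862225225$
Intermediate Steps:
$\left(-138586 + 212111\right) \left(283399 + 42 \left(-65\right) \left(-35\right)\right) = 73525 \left(283399 - -95550\right) = 73525 \left(283399 + 95550\right) = 73525 \cdot 378949 = 27862225225$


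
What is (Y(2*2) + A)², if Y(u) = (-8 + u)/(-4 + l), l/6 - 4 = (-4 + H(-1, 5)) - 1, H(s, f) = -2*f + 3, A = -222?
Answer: 8323225/169 ≈ 49250.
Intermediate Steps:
H(s, f) = 3 - 2*f
l = -48 (l = 24 + 6*((-4 + (3 - 2*5)) - 1) = 24 + 6*((-4 + (3 - 10)) - 1) = 24 + 6*((-4 - 7) - 1) = 24 + 6*(-11 - 1) = 24 + 6*(-12) = 24 - 72 = -48)
Y(u) = 2/13 - u/52 (Y(u) = (-8 + u)/(-4 - 48) = (-8 + u)/(-52) = (-8 + u)*(-1/52) = 2/13 - u/52)
(Y(2*2) + A)² = ((2/13 - 2/26) - 222)² = ((2/13 - 1/52*4) - 222)² = ((2/13 - 1/13) - 222)² = (1/13 - 222)² = (-2885/13)² = 8323225/169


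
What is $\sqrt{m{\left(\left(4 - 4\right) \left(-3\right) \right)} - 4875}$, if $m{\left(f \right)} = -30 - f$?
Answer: $3 i \sqrt{545} \approx 70.036 i$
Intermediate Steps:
$\sqrt{m{\left(\left(4 - 4\right) \left(-3\right) \right)} - 4875} = \sqrt{\left(-30 - \left(4 - 4\right) \left(-3\right)\right) - 4875} = \sqrt{\left(-30 - 0 \left(-3\right)\right) - 4875} = \sqrt{\left(-30 - 0\right) - 4875} = \sqrt{\left(-30 + 0\right) - 4875} = \sqrt{-30 - 4875} = \sqrt{-4905} = 3 i \sqrt{545}$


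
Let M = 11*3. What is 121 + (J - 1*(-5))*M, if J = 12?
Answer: 682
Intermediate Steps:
M = 33
121 + (J - 1*(-5))*M = 121 + (12 - 1*(-5))*33 = 121 + (12 + 5)*33 = 121 + 17*33 = 121 + 561 = 682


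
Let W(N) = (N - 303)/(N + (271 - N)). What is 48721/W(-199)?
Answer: -13203391/502 ≈ -26302.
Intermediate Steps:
W(N) = -303/271 + N/271 (W(N) = (-303 + N)/271 = (-303 + N)*(1/271) = -303/271 + N/271)
48721/W(-199) = 48721/(-303/271 + (1/271)*(-199)) = 48721/(-303/271 - 199/271) = 48721/(-502/271) = 48721*(-271/502) = -13203391/502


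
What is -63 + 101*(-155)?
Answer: -15718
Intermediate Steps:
-63 + 101*(-155) = -63 - 15655 = -15718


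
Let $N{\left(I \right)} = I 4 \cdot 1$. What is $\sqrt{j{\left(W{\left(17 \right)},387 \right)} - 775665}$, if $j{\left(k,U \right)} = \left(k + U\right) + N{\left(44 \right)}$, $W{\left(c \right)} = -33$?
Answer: $i \sqrt{775135} \approx 880.42 i$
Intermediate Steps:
$N{\left(I \right)} = 4 I$ ($N{\left(I \right)} = 4 I 1 = 4 I$)
$j{\left(k,U \right)} = 176 + U + k$ ($j{\left(k,U \right)} = \left(k + U\right) + 4 \cdot 44 = \left(U + k\right) + 176 = 176 + U + k$)
$\sqrt{j{\left(W{\left(17 \right)},387 \right)} - 775665} = \sqrt{\left(176 + 387 - 33\right) - 775665} = \sqrt{530 - 775665} = \sqrt{-775135} = i \sqrt{775135}$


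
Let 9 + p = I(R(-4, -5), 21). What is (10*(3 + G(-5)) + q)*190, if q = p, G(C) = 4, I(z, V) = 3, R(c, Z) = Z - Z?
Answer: 12160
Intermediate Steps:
R(c, Z) = 0
p = -6 (p = -9 + 3 = -6)
q = -6
(10*(3 + G(-5)) + q)*190 = (10*(3 + 4) - 6)*190 = (10*7 - 6)*190 = (70 - 6)*190 = 64*190 = 12160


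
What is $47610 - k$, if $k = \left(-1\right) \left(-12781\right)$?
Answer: $34829$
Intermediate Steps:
$k = 12781$
$47610 - k = 47610 - 12781 = 34829$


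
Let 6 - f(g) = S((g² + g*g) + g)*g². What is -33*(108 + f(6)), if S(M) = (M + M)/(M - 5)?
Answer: -89298/73 ≈ -1223.3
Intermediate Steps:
S(M) = 2*M/(-5 + M) (S(M) = (2*M)/(-5 + M) = 2*M/(-5 + M))
f(g) = 6 - 2*g²*(g + 2*g²)/(-5 + g + 2*g²) (f(g) = 6 - 2*((g² + g*g) + g)/(-5 + ((g² + g*g) + g))*g² = 6 - 2*((g² + g²) + g)/(-5 + ((g² + g²) + g))*g² = 6 - 2*(2*g² + g)/(-5 + (2*g² + g))*g² = 6 - 2*(g + 2*g²)/(-5 + (g + 2*g²))*g² = 6 - 2*(g + 2*g²)/(-5 + g + 2*g²)*g² = 6 - 2*g²*(g + 2*g²)/(-5 + g + 2*g²))
-33*(108 + f(6)) = -33*(108 + 2*(-15 - 1*6³ - 2*6⁴ + 3*6 + 6*6²)/(-5 + 6 + 2*6²)) = -33*(108 + 2*(-15 - 1*216 - 2*1296 + 18 + 6*36)/(-5 + 6 + 2*36)) = -33*(108 + 2*(-15 - 216 - 2592 + 18 + 216)/(-5 + 6 + 72)) = -33*(108 + 2*(-2589)/73) = -33*(108 + 2*(1/73)*(-2589)) = -33*(108 - 5178/73) = -33*2706/73 = -89298/73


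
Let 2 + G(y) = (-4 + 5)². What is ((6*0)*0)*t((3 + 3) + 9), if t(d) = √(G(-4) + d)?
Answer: 0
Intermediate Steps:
G(y) = -1 (G(y) = -2 + (-4 + 5)² = -2 + 1² = -2 + 1 = -1)
t(d) = √(-1 + d)
((6*0)*0)*t((3 + 3) + 9) = ((6*0)*0)*√(-1 + ((3 + 3) + 9)) = (0*0)*√(-1 + (6 + 9)) = 0*√(-1 + 15) = 0*√14 = 0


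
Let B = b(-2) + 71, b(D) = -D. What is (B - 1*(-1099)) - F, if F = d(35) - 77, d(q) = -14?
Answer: 1263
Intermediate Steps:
B = 73 (B = -1*(-2) + 71 = 2 + 71 = 73)
F = -91 (F = -14 - 77 = -91)
(B - 1*(-1099)) - F = (73 - 1*(-1099)) - 1*(-91) = (73 + 1099) + 91 = 1172 + 91 = 1263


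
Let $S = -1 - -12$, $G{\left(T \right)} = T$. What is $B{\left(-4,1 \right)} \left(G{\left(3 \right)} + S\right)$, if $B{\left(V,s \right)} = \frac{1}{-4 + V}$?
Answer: $- \frac{7}{4} \approx -1.75$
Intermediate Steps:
$S = 11$ ($S = -1 + 12 = 11$)
$B{\left(-4,1 \right)} \left(G{\left(3 \right)} + S\right) = \frac{3 + 11}{-4 - 4} = \frac{1}{-8} \cdot 14 = \left(- \frac{1}{8}\right) 14 = - \frac{7}{4}$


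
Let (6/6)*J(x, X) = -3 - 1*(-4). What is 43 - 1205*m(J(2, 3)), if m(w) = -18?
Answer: 21733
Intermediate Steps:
J(x, X) = 1 (J(x, X) = -3 - 1*(-4) = -3 + 4 = 1)
43 - 1205*m(J(2, 3)) = 43 - 1205*(-18) = 43 + 21690 = 21733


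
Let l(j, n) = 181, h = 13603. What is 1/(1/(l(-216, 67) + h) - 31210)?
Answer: -13784/430198639 ≈ -3.2041e-5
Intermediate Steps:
1/(1/(l(-216, 67) + h) - 31210) = 1/(1/(181 + 13603) - 31210) = 1/(1/13784 - 31210) = 1/(-430198639/13784) = -13784/430198639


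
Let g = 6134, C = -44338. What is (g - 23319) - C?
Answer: 27153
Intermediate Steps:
(g - 23319) - C = (6134 - 23319) - 1*(-44338) = -17185 + 44338 = 27153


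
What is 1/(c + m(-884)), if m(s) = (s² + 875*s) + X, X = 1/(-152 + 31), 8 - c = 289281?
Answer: -121/34039358 ≈ -3.5547e-6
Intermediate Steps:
c = -289273 (c = 8 - 1*289281 = 8 - 289281 = -289273)
X = -1/121 (X = 1/(-121) = -1/121 ≈ -0.0082645)
m(s) = -1/121 + s² + 875*s (m(s) = (s² + 875*s) - 1/121 = -1/121 + s² + 875*s)
1/(c + m(-884)) = 1/(-289273 + (-1/121 + (-884)² + 875*(-884))) = 1/(-289273 + (-1/121 + 781456 - 773500)) = 1/(-289273 + 962675/121) = 1/(-34039358/121) = -121/34039358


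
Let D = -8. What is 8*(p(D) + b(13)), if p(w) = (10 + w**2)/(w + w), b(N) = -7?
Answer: -93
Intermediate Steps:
p(w) = (10 + w**2)/(2*w) (p(w) = (10 + w**2)/((2*w)) = (10 + w**2)*(1/(2*w)) = (10 + w**2)/(2*w))
8*(p(D) + b(13)) = 8*(((1/2)*(-8) + 5/(-8)) - 7) = 8*((-4 + 5*(-1/8)) - 7) = 8*((-4 - 5/8) - 7) = 8*(-37/8 - 7) = 8*(-93/8) = -93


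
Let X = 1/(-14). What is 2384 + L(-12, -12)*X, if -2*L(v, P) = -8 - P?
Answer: 16689/7 ≈ 2384.1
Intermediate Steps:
X = -1/14 ≈ -0.071429
L(v, P) = 4 + P/2 (L(v, P) = -(-8 - P)/2 = 4 + P/2)
2384 + L(-12, -12)*X = 2384 + (4 + (1/2)*(-12))*(-1/14) = 2384 + (4 - 6)*(-1/14) = 2384 - 2*(-1/14) = 2384 + 1/7 = 16689/7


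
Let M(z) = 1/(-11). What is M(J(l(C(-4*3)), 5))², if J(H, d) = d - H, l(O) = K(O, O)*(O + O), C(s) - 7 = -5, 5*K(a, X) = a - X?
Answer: 1/121 ≈ 0.0082645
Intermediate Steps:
K(a, X) = -X/5 + a/5 (K(a, X) = (a - X)/5 = -X/5 + a/5)
C(s) = 2 (C(s) = 7 - 5 = 2)
l(O) = 0 (l(O) = (-O/5 + O/5)*(O + O) = 0*(2*O) = 0)
M(z) = -1/11
M(J(l(C(-4*3)), 5))² = (-1/11)² = 1/121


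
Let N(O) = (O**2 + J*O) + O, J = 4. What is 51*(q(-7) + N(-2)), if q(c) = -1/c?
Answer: -2091/7 ≈ -298.71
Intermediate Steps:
N(O) = O**2 + 5*O (N(O) = (O**2 + 4*O) + O = O**2 + 5*O)
51*(q(-7) + N(-2)) = 51*(-1/(-7) - 2*(5 - 2)) = 51*(-1*(-1/7) - 2*3) = 51*(1/7 - 6) = 51*(-41/7) = -2091/7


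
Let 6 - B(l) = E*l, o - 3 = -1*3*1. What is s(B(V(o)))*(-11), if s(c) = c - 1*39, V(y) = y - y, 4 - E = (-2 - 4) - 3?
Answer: 363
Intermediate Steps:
E = 13 (E = 4 - ((-2 - 4) - 3) = 4 - (-6 - 3) = 4 - 1*(-9) = 4 + 9 = 13)
o = 0 (o = 3 - 1*3*1 = 3 - 3*1 = 3 - 3 = 0)
V(y) = 0
B(l) = 6 - 13*l
s(c) = -39 + c (s(c) = c - 39 = -39 + c)
s(B(V(o)))*(-11) = (-39 + (6 - 13*0))*(-11) = (-39 + (6 + 0))*(-11) = (-39 + 6)*(-11) = -33*(-11) = 363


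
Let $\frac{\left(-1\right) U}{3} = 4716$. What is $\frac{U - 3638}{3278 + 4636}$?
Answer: $- \frac{8893}{3957} \approx -2.2474$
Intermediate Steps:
$U = -14148$ ($U = \left(-3\right) 4716 = -14148$)
$\frac{U - 3638}{3278 + 4636} = \frac{-14148 - 3638}{3278 + 4636} = - \frac{17786}{7914} = \left(-17786\right) \frac{1}{7914} = - \frac{8893}{3957}$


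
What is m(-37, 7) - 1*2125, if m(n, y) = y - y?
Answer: -2125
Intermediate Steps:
m(n, y) = 0
m(-37, 7) - 1*2125 = 0 - 1*2125 = 0 - 2125 = -2125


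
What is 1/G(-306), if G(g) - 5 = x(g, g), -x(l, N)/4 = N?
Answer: 1/1229 ≈ 0.00081367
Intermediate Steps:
x(l, N) = -4*N
G(g) = 5 - 4*g
1/G(-306) = 1/(5 - 4*(-306)) = 1/(5 + 1224) = 1/1229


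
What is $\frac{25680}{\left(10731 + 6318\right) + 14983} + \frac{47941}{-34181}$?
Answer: $- \frac{5873911}{9775766} \approx -0.60086$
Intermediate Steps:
$\frac{25680}{\left(10731 + 6318\right) + 14983} + \frac{47941}{-34181} = \frac{25680}{17049 + 14983} + 47941 \left(- \frac{1}{34181}\right) = \frac{25680}{32032} - \frac{47941}{34181} = 25680 \cdot \frac{1}{32032} - \frac{47941}{34181} = \frac{1605}{2002} - \frac{47941}{34181} = - \frac{5873911}{9775766}$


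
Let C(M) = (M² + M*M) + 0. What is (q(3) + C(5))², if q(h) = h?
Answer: 2809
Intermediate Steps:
C(M) = 2*M² (C(M) = (M² + M²) + 0 = 2*M² + 0 = 2*M²)
(q(3) + C(5))² = (3 + 2*5²)² = (3 + 2*25)² = (3 + 50)² = 53² = 2809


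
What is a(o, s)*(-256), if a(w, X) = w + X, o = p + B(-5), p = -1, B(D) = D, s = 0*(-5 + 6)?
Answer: 1536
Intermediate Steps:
s = 0 (s = 0*1 = 0)
o = -6 (o = -1 - 5 = -6)
a(w, X) = X + w
a(o, s)*(-256) = (0 - 6)*(-256) = -6*(-256) = 1536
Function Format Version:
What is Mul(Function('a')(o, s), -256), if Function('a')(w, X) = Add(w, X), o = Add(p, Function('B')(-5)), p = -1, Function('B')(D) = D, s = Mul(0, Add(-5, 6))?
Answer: 1536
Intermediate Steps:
s = 0 (s = Mul(0, 1) = 0)
o = -6 (o = Add(-1, -5) = -6)
Function('a')(w, X) = Add(X, w)
Mul(Function('a')(o, s), -256) = Mul(Add(0, -6), -256) = Mul(-6, -256) = 1536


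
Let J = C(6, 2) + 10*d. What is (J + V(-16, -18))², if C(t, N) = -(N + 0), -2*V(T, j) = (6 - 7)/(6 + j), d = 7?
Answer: 2660161/576 ≈ 4618.3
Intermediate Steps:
V(T, j) = 1/(2*(6 + j)) (V(T, j) = -(6 - 7)/(2*(6 + j)) = -(-1)/(2*(6 + j)) = 1/(2*(6 + j)))
C(t, N) = -N
J = 68 (J = -1*2 + 10*7 = -2 + 70 = 68)
(J + V(-16, -18))² = (68 + 1/(2*(6 - 18)))² = (68 + (½)/(-12))² = (68 + (½)*(-1/12))² = (68 - 1/24)² = (1631/24)² = 2660161/576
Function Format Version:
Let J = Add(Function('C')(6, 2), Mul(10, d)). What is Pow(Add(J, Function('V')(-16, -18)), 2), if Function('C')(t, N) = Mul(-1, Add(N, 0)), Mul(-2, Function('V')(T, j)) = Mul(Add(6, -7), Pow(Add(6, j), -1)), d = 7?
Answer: Rational(2660161, 576) ≈ 4618.3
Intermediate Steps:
Function('V')(T, j) = Mul(Rational(1, 2), Pow(Add(6, j), -1)) (Function('V')(T, j) = Mul(Rational(-1, 2), Mul(Add(6, -7), Pow(Add(6, j), -1))) = Mul(Rational(-1, 2), Mul(-1, Pow(Add(6, j), -1))) = Mul(Rational(1, 2), Pow(Add(6, j), -1)))
Function('C')(t, N) = Mul(-1, N)
J = 68 (J = Add(Mul(-1, 2), Mul(10, 7)) = Add(-2, 70) = 68)
Pow(Add(J, Function('V')(-16, -18)), 2) = Pow(Add(68, Mul(Rational(1, 2), Pow(Add(6, -18), -1))), 2) = Pow(Add(68, Mul(Rational(1, 2), Pow(-12, -1))), 2) = Pow(Add(68, Mul(Rational(1, 2), Rational(-1, 12))), 2) = Pow(Add(68, Rational(-1, 24)), 2) = Pow(Rational(1631, 24), 2) = Rational(2660161, 576)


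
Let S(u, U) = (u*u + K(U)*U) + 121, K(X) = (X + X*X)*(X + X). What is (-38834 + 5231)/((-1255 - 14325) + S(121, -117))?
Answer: -33603/371573398 ≈ -9.0434e-5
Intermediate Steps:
K(X) = 2*X*(X + X²) (K(X) = (X + X²)*(2*X) = 2*X*(X + X²))
S(u, U) = 121 + u² + 2*U³*(1 + U) (S(u, U) = (u*u + (2*U²*(1 + U))*U) + 121 = (u² + 2*U³*(1 + U)) + 121 = 121 + u² + 2*U³*(1 + U))
(-38834 + 5231)/((-1255 - 14325) + S(121, -117)) = (-38834 + 5231)/((-1255 - 14325) + (121 + 121² + 2*(-117)³*(1 - 117))) = -33603/(-15580 + (121 + 14641 + 2*(-1601613)*(-116))) = -33603/(-15580 + (121 + 14641 + 371574216)) = -33603/(-15580 + 371588978) = -33603/371573398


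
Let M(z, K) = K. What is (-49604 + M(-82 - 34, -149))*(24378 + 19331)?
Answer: -2174653877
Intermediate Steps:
(-49604 + M(-82 - 34, -149))*(24378 + 19331) = (-49604 - 149)*(24378 + 19331) = -49753*43709 = -2174653877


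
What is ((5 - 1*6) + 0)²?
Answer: 1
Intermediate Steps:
((5 - 1*6) + 0)² = ((5 - 6) + 0)² = (-1 + 0)² = (-1)² = 1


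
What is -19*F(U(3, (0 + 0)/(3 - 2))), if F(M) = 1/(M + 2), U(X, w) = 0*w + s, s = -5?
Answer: 19/3 ≈ 6.3333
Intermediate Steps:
U(X, w) = -5 (U(X, w) = 0*w - 5 = 0 - 5 = -5)
F(M) = 1/(2 + M)
-19*F(U(3, (0 + 0)/(3 - 2))) = -19/(2 - 5) = -19/(-3) = -19*(-1/3) = 19/3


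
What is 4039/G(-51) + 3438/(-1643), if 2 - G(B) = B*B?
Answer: -15571439/4270157 ≈ -3.6466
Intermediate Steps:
G(B) = 2 - B² (G(B) = 2 - B*B = 2 - B²)
4039/G(-51) + 3438/(-1643) = 4039/(2 - 1*(-51)²) + 3438/(-1643) = 4039/(2 - 1*2601) + 3438*(-1/1643) = 4039/(2 - 2601) - 3438/1643 = 4039/(-2599) - 3438/1643 = 4039*(-1/2599) - 3438/1643 = -4039/2599 - 3438/1643 = -15571439/4270157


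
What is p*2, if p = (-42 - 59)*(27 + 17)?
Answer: -8888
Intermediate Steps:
p = -4444 (p = -101*44 = -4444)
p*2 = -4444*2 = -8888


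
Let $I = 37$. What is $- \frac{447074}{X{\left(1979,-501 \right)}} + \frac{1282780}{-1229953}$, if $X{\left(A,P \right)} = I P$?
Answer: $\frac{526101114662}{22799638761} \approx 23.075$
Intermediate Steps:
$X{\left(A,P \right)} = 37 P$
$- \frac{447074}{X{\left(1979,-501 \right)}} + \frac{1282780}{-1229953} = - \frac{447074}{37 \left(-501\right)} + \frac{1282780}{-1229953} = - \frac{447074}{-18537} + 1282780 \left(- \frac{1}{1229953}\right) = \left(-447074\right) \left(- \frac{1}{18537}\right) - \frac{1282780}{1229953} = \frac{447074}{18537} - \frac{1282780}{1229953} = \frac{526101114662}{22799638761}$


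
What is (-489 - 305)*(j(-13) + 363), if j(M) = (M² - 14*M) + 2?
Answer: -568504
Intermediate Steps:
j(M) = 2 + M² - 14*M
(-489 - 305)*(j(-13) + 363) = (-489 - 305)*((2 + (-13)² - 14*(-13)) + 363) = -794*((2 + 169 + 182) + 363) = -794*(353 + 363) = -794*716 = -568504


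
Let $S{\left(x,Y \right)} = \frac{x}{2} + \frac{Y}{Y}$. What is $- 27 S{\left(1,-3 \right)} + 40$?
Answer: $- \frac{1}{2} \approx -0.5$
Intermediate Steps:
$S{\left(x,Y \right)} = 1 + \frac{x}{2}$ ($S{\left(x,Y \right)} = x \frac{1}{2} + 1 = \frac{x}{2} + 1 = 1 + \frac{x}{2}$)
$- 27 S{\left(1,-3 \right)} + 40 = - 27 \left(1 + \frac{1}{2} \cdot 1\right) + 40 = - 27 \left(1 + \frac{1}{2}\right) + 40 = \left(-27\right) \frac{3}{2} + 40 = - \frac{81}{2} + 40 = - \frac{1}{2}$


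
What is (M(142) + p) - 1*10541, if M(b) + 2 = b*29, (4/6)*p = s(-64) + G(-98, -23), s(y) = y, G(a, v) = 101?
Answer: -12739/2 ≈ -6369.5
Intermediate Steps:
p = 111/2 (p = 3*(-64 + 101)/2 = (3/2)*37 = 111/2 ≈ 55.500)
M(b) = -2 + 29*b (M(b) = -2 + b*29 = -2 + 29*b)
(M(142) + p) - 1*10541 = ((-2 + 29*142) + 111/2) - 1*10541 = ((-2 + 4118) + 111/2) - 10541 = (4116 + 111/2) - 10541 = 8343/2 - 10541 = -12739/2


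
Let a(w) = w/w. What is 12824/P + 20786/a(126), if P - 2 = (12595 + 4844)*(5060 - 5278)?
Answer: 2822218692/135775 ≈ 20786.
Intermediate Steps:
P = -3801700 (P = 2 + (12595 + 4844)*(5060 - 5278) = 2 + 17439*(-218) = 2 - 3801702 = -3801700)
a(w) = 1
12824/P + 20786/a(126) = 12824/(-3801700) + 20786/1 = 12824*(-1/3801700) + 20786*1 = -458/135775 + 20786 = 2822218692/135775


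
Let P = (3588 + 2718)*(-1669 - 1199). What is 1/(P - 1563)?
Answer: -1/18087171 ≈ -5.5288e-8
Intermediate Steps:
P = -18085608 (P = 6306*(-2868) = -18085608)
1/(P - 1563) = 1/(-18085608 - 1563) = 1/(-18087171) = -1/18087171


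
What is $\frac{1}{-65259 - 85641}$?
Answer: $- \frac{1}{150900} \approx -6.6269 \cdot 10^{-6}$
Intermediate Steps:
$\frac{1}{-65259 - 85641} = \frac{1}{-150900} = - \frac{1}{150900}$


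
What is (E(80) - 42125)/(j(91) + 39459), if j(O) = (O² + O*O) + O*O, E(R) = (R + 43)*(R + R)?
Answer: -22445/64302 ≈ -0.34906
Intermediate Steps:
E(R) = 2*R*(43 + R) (E(R) = (43 + R)*(2*R) = 2*R*(43 + R))
j(O) = 3*O² (j(O) = (O² + O²) + O² = 2*O² + O² = 3*O²)
(E(80) - 42125)/(j(91) + 39459) = (2*80*(43 + 80) - 42125)/(3*91² + 39459) = (2*80*123 - 42125)/(3*8281 + 39459) = (19680 - 42125)/(24843 + 39459) = -22445/64302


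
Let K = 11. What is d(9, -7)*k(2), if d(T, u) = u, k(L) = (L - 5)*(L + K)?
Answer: 273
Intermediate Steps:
k(L) = (-5 + L)*(11 + L) (k(L) = (L - 5)*(L + 11) = (-5 + L)*(11 + L))
d(9, -7)*k(2) = -7*(-55 + 2² + 6*2) = -7*(-55 + 4 + 12) = -7*(-39) = 273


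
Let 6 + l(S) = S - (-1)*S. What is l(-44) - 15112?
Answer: -15206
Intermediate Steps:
l(S) = -6 + 2*S (l(S) = -6 + (S - (-1)*S) = -6 + (S + S) = -6 + 2*S)
l(-44) - 15112 = (-6 + 2*(-44)) - 15112 = (-6 - 88) - 15112 = -94 - 15112 = -15206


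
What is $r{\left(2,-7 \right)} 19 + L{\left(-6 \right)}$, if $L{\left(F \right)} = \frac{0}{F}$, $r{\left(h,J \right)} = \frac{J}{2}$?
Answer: $- \frac{133}{2} \approx -66.5$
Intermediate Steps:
$r{\left(h,J \right)} = \frac{J}{2}$ ($r{\left(h,J \right)} = J \frac{1}{2} = \frac{J}{2}$)
$L{\left(F \right)} = 0$
$r{\left(2,-7 \right)} 19 + L{\left(-6 \right)} = \frac{1}{2} \left(-7\right) 19 + 0 = \left(- \frac{7}{2}\right) 19 + 0 = - \frac{133}{2} + 0 = - \frac{133}{2}$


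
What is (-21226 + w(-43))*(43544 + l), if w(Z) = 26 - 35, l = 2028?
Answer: -967721420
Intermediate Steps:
w(Z) = -9
(-21226 + w(-43))*(43544 + l) = (-21226 - 9)*(43544 + 2028) = -21235*45572 = -967721420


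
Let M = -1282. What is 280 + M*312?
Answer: -399704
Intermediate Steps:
280 + M*312 = 280 - 1282*312 = 280 - 399984 = -399704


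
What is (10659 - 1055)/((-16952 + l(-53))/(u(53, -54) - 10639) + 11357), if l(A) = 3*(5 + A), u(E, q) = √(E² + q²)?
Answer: 3086717501705516/3650646711731109 - 205237480*√229/3650646711731109 ≈ 0.84553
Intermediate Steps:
l(A) = 15 + 3*A
(10659 - 1055)/((-16952 + l(-53))/(u(53, -54) - 10639) + 11357) = (10659 - 1055)/((-16952 + (15 + 3*(-53)))/(√(53² + (-54)²) - 10639) + 11357) = 9604/((-16952 + (15 - 159))/(√(2809 + 2916) - 10639) + 11357) = 9604/((-16952 - 144)/(√5725 - 10639) + 11357) = 9604/(-17096/(5*√229 - 10639) + 11357) = 9604/(-17096/(-10639 + 5*√229) + 11357) = 9604/(11357 - 17096/(-10639 + 5*√229))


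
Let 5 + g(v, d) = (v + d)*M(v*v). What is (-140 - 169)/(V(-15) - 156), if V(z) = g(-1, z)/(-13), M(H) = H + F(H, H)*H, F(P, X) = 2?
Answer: 4017/1975 ≈ 2.0339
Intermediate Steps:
M(H) = 3*H (M(H) = H + 2*H = 3*H)
g(v, d) = -5 + 3*v²*(d + v) (g(v, d) = -5 + (v + d)*(3*(v*v)) = -5 + (d + v)*(3*v²) = -5 + 3*v²*(d + v))
V(z) = 8/13 - 3*z/13 (V(z) = (-5 + 3*(-1)³ + 3*z*(-1)²)/(-13) = (-5 + 3*(-1) + 3*z*1)*(-1/13) = (-5 - 3 + 3*z)*(-1/13) = (-8 + 3*z)*(-1/13) = 8/13 - 3*z/13)
(-140 - 169)/(V(-15) - 156) = (-140 - 169)/((8/13 - 3/13*(-15)) - 156) = -309/((8/13 + 45/13) - 156) = -309/(53/13 - 156) = -309/(-1975/13) = -309*(-13/1975) = 4017/1975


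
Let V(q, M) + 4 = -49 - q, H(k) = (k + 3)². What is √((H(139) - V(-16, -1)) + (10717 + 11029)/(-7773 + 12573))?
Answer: √290959638/120 ≈ 142.15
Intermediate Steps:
H(k) = (3 + k)²
V(q, M) = -53 - q (V(q, M) = -4 + (-49 - q) = -53 - q)
√((H(139) - V(-16, -1)) + (10717 + 11029)/(-7773 + 12573)) = √(((3 + 139)² - (-53 - 1*(-16))) + (10717 + 11029)/(-7773 + 12573)) = √((142² - (-53 + 16)) + 21746/4800) = √((20164 - 1*(-37)) + 21746*(1/4800)) = √((20164 + 37) + 10873/2400) = √(20201 + 10873/2400) = √(48493273/2400) = √290959638/120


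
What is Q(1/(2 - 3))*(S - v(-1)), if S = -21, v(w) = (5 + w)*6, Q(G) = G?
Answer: 45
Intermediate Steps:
v(w) = 30 + 6*w
Q(1/(2 - 3))*(S - v(-1)) = (-21 - (30 + 6*(-1)))/(2 - 3) = (-21 - (30 - 6))/(-1) = -(-21 - 1*24) = -(-21 - 24) = -1*(-45) = 45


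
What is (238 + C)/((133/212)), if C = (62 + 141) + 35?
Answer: 14416/19 ≈ 758.74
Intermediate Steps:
C = 238 (C = 203 + 35 = 238)
(238 + C)/((133/212)) = (238 + 238)/((133/212)) = 476/((133*(1/212))) = 476/(133/212) = 476*(212/133) = 14416/19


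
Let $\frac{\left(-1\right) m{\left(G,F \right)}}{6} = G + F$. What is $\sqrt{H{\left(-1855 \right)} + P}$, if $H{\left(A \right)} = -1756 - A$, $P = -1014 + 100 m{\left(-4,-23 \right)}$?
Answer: $\sqrt{15285} \approx 123.63$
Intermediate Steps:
$m{\left(G,F \right)} = - 6 F - 6 G$ ($m{\left(G,F \right)} = - 6 \left(G + F\right) = - 6 \left(F + G\right) = - 6 F - 6 G$)
$P = 15186$ ($P = -1014 + 100 \left(\left(-6\right) \left(-23\right) - -24\right) = -1014 + 100 \left(138 + 24\right) = -1014 + 100 \cdot 162 = -1014 + 16200 = 15186$)
$\sqrt{H{\left(-1855 \right)} + P} = \sqrt{\left(-1756 - -1855\right) + 15186} = \sqrt{\left(-1756 + 1855\right) + 15186} = \sqrt{99 + 15186} = \sqrt{15285}$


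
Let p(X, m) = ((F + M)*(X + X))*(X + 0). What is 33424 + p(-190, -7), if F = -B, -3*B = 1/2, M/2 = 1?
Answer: 569572/3 ≈ 1.8986e+5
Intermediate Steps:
M = 2 (M = 2*1 = 2)
B = -1/6 (B = -1/3/2 = -1/3*1/2 = -1/6 ≈ -0.16667)
F = 1/6 (F = -1*(-1/6) = 1/6 ≈ 0.16667)
p(X, m) = 13*X**2/3 (p(X, m) = ((1/6 + 2)*(X + X))*(X + 0) = (13*(2*X)/6)*X = (13*X/3)*X = 13*X**2/3)
33424 + p(-190, -7) = 33424 + (13/3)*(-190)**2 = 33424 + (13/3)*36100 = 33424 + 469300/3 = 569572/3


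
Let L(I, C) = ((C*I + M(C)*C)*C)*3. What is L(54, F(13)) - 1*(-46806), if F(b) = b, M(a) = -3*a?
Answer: 54411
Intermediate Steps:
L(I, C) = 3*C*(-3*C² + C*I) (L(I, C) = ((C*I + (-3*C)*C)*C)*3 = ((C*I - 3*C²)*C)*3 = ((-3*C² + C*I)*C)*3 = (C*(-3*C² + C*I))*3 = 3*C*(-3*C² + C*I))
L(54, F(13)) - 1*(-46806) = 3*13²*(54 - 3*13) - 1*(-46806) = 3*169*(54 - 39) + 46806 = 3*169*15 + 46806 = 7605 + 46806 = 54411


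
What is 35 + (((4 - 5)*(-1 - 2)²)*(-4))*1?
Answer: 71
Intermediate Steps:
35 + (((4 - 5)*(-1 - 2)²)*(-4))*1 = 35 + (-1*(-3)²*(-4))*1 = 35 + (-1*9*(-4))*1 = 35 - 9*(-4)*1 = 35 + 36*1 = 35 + 36 = 71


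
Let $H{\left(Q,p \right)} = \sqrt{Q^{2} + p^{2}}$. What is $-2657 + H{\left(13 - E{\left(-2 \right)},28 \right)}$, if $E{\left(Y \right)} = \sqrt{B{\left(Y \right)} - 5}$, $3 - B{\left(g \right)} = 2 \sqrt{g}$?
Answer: $-2657 + \sqrt{784 + \left(13 - \sqrt{2} \sqrt{-1 - i \sqrt{2}}\right)^{2}} \approx -2626.5 + 0.65852 i$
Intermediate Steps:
$B{\left(g \right)} = 3 - 2 \sqrt{g}$
$E{\left(Y \right)} = \sqrt{-2 - 2 \sqrt{Y}}$ ($E{\left(Y \right)} = \sqrt{\left(3 - 2 \sqrt{Y}\right) - 5} = \sqrt{-2 - 2 \sqrt{Y}}$)
$-2657 + H{\left(13 - E{\left(-2 \right)},28 \right)} = -2657 + \sqrt{\left(13 - \sqrt{-2 - 2 \sqrt{-2}}\right)^{2} + 28^{2}} = -2657 + \sqrt{\left(13 - \sqrt{-2 - 2 i \sqrt{2}}\right)^{2} + 784} = -2657 + \sqrt{784 + \left(13 - \sqrt{-2 - 2 i \sqrt{2}}\right)^{2}}$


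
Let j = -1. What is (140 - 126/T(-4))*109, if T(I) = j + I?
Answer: 90034/5 ≈ 18007.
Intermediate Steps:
T(I) = -1 + I
(140 - 126/T(-4))*109 = (140 - 126/(-1 - 4))*109 = (140 - 126/(-5))*109 = (140 - 126*(-⅕))*109 = (140 + 126/5)*109 = (826/5)*109 = 90034/5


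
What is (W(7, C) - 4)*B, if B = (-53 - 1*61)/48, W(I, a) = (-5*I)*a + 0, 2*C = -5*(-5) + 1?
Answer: 8721/8 ≈ 1090.1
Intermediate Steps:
C = 13 (C = (-5*(-5) + 1)/2 = (25 + 1)/2 = (½)*26 = 13)
W(I, a) = -5*I*a (W(I, a) = -5*I*a + 0 = -5*I*a)
B = -19/8 (B = (-53 - 61)*(1/48) = -114*1/48 = -19/8 ≈ -2.3750)
(W(7, C) - 4)*B = (-5*7*13 - 4)*(-19/8) = (-455 - 4)*(-19/8) = -459*(-19/8) = 8721/8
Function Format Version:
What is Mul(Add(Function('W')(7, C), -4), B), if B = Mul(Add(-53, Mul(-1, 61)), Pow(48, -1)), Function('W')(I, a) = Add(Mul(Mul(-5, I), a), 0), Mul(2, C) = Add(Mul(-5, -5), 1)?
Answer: Rational(8721, 8) ≈ 1090.1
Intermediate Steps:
C = 13 (C = Mul(Rational(1, 2), Add(Mul(-5, -5), 1)) = Mul(Rational(1, 2), Add(25, 1)) = Mul(Rational(1, 2), 26) = 13)
Function('W')(I, a) = Mul(-5, I, a) (Function('W')(I, a) = Add(Mul(-5, I, a), 0) = Mul(-5, I, a))
B = Rational(-19, 8) (B = Mul(Add(-53, -61), Rational(1, 48)) = Mul(-114, Rational(1, 48)) = Rational(-19, 8) ≈ -2.3750)
Mul(Add(Function('W')(7, C), -4), B) = Mul(Add(Mul(-5, 7, 13), -4), Rational(-19, 8)) = Mul(Add(-455, -4), Rational(-19, 8)) = Mul(-459, Rational(-19, 8)) = Rational(8721, 8)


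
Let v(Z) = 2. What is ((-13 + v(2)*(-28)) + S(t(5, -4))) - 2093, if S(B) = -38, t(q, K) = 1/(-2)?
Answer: -2200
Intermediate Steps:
t(q, K) = -½
((-13 + v(2)*(-28)) + S(t(5, -4))) - 2093 = ((-13 + 2*(-28)) - 38) - 2093 = ((-13 - 56) - 38) - 2093 = (-69 - 38) - 2093 = -107 - 2093 = -2200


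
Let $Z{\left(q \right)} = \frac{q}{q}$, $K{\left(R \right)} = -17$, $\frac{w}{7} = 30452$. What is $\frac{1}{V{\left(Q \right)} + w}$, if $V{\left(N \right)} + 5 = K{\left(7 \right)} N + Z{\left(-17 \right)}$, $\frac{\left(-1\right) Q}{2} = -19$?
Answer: $\frac{1}{212514} \approx 4.7056 \cdot 10^{-6}$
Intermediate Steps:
$Q = 38$ ($Q = \left(-2\right) \left(-19\right) = 38$)
$w = 213164$ ($w = 7 \cdot 30452 = 213164$)
$Z{\left(q \right)} = 1$
$V{\left(N \right)} = -4 - 17 N$ ($V{\left(N \right)} = -5 - \left(-1 + 17 N\right) = -4 - 17 N$)
$\frac{1}{V{\left(Q \right)} + w} = \frac{1}{\left(-4 - 646\right) + 213164} = \frac{1}{-650 + 213164} = \frac{1}{212514}$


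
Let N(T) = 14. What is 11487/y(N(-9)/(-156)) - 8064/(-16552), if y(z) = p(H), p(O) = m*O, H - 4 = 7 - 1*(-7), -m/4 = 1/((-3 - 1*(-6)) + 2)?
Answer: -39586813/49656 ≈ -797.22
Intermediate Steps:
m = -⅘ (m = -4/((-3 - 1*(-6)) + 2) = -4/((-3 + 6) + 2) = -4/(3 + 2) = -4/5 = -4*⅕ = -⅘ ≈ -0.80000)
H = 18 (H = 4 + (7 - 1*(-7)) = 4 + (7 + 7) = 4 + 14 = 18)
p(O) = -4*O/5
y(z) = -72/5 (y(z) = -⅘*18 = -72/5)
11487/y(N(-9)/(-156)) - 8064/(-16552) = 11487/(-72/5) - 8064/(-16552) = 11487*(-5/72) - 8064*(-1/16552) = -19145/24 + 1008/2069 = -39586813/49656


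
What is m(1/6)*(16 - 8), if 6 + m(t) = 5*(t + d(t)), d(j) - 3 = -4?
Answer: -244/3 ≈ -81.333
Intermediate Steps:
d(j) = -1 (d(j) = 3 - 4 = -1)
m(t) = -11 + 5*t (m(t) = -6 + 5*(t - 1) = -6 + 5*(-1 + t) = -6 + (-5 + 5*t) = -11 + 5*t)
m(1/6)*(16 - 8) = (-11 + 5/6)*(16 - 8) = (-11 + 5*(1/6))*8 = (-11 + 5/6)*8 = -61/6*8 = -244/3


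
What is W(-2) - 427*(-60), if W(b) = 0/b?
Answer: 25620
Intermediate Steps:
W(b) = 0
W(-2) - 427*(-60) = 0 - 427*(-60) = 0 + 25620 = 25620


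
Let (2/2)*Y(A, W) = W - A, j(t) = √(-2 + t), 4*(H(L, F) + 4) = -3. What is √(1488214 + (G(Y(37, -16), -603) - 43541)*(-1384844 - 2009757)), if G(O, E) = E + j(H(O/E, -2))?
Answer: √(599411019032 - 20367606*I*√3)/2 ≈ 3.8711e+5 - 11.391*I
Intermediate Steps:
H(L, F) = -19/4 (H(L, F) = -4 + (¼)*(-3) = -4 - ¾ = -19/4)
Y(A, W) = W - A
G(O, E) = E + 3*I*√3/2 (G(O, E) = E + √(-2 - 19/4) = E + √(-27/4) = E + 3*I*√3/2)
√(1488214 + (G(Y(37, -16), -603) - 43541)*(-1384844 - 2009757)) = √(1488214 + ((-603 + 3*I*√3/2) - 43541)*(-1384844 - 2009757)) = √(1488214 + (-44144 + 3*I*√3/2)*(-3394601)) = √(1488214 + (149851266544 - 10183803*I*√3/2)) = √(149852754758 - 10183803*I*√3/2)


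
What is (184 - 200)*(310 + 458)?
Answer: -12288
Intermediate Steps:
(184 - 200)*(310 + 458) = -16*768 = -12288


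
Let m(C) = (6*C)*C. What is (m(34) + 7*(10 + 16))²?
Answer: 50665924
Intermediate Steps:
m(C) = 6*C²
(m(34) + 7*(10 + 16))² = (6*34² + 7*(10 + 16))² = (6*1156 + 7*26)² = (6936 + 182)² = 7118² = 50665924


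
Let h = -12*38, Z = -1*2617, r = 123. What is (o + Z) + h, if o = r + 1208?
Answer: -1742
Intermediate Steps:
Z = -2617
h = -456
o = 1331 (o = 123 + 1208 = 1331)
(o + Z) + h = (1331 - 2617) - 456 = -1286 - 456 = -1742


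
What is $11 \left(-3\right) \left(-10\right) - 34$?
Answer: $296$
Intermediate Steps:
$11 \left(-3\right) \left(-10\right) - 34 = \left(-33\right) \left(-10\right) - 34 = 330 - 34 = 296$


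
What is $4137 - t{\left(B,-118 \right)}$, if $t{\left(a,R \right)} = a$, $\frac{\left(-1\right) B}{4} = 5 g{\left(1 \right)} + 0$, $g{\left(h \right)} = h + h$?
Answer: $4177$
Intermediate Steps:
$g{\left(h \right)} = 2 h$
$B = -40$ ($B = - 4 \left(5 \cdot 2 \cdot 1 + 0\right) = - 4 \left(5 \cdot 2 + 0\right) = - 4 \left(10 + 0\right) = \left(-4\right) 10 = -40$)
$4137 - t{\left(B,-118 \right)} = 4137 - -40 = 4137 + 40 = 4177$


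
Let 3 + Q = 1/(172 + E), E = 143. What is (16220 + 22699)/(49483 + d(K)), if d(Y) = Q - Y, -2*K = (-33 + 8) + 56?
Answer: 24518970/31182167 ≈ 0.78631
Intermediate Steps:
Q = -944/315 (Q = -3 + 1/(172 + 143) = -3 + 1/315 = -944/315 ≈ -2.9968)
K = -31/2 (K = -((-33 + 8) + 56)/2 = -(-25 + 56)/2 = -½*31 = -31/2 ≈ -15.500)
d(Y) = -944/315 - Y
(16220 + 22699)/(49483 + d(K)) = (16220 + 22699)/(49483 + (-944/315 - 1*(-31/2))) = 38919/(49483 + (-944/315 + 31/2)) = 38919/(49483 + 7877/630) = 38919/(31182167/630) = 38919*(630/31182167) = 24518970/31182167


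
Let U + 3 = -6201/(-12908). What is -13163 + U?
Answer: -169940527/12908 ≈ -13166.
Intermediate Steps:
U = -32523/12908 (U = -3 - 6201/(-12908) = -3 - 6201*(-1/12908) = -3 + 6201/12908 = -32523/12908 ≈ -2.5196)
-13163 + U = -13163 - 32523/12908 = -169940527/12908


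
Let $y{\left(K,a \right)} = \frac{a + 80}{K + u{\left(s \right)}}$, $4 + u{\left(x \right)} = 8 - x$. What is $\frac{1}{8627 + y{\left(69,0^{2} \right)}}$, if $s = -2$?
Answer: $\frac{15}{129421} \approx 0.0001159$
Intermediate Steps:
$u{\left(x \right)} = 4 - x$ ($u{\left(x \right)} = -4 - \left(-8 + x\right) = 4 - x$)
$y{\left(K,a \right)} = \frac{80 + a}{6 + K}$ ($y{\left(K,a \right)} = \frac{a + 80}{K + \left(4 - -2\right)} = \frac{80 + a}{K + \left(4 + 2\right)} = \frac{80 + a}{K + 6} = \frac{80 + a}{6 + K}$)
$\frac{1}{8627 + y{\left(69,0^{2} \right)}} = \frac{1}{8627 + \frac{80 + 0^{2}}{6 + 69}} = \frac{1}{8627 + \frac{80 + 0}{75}} = \frac{1}{8627 + \frac{1}{75} \cdot 80} = \frac{1}{8627 + \frac{16}{15}} = \frac{1}{\frac{129421}{15}} = \frac{15}{129421}$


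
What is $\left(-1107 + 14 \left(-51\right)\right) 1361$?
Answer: $-2478381$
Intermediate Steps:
$\left(-1107 + 14 \left(-51\right)\right) 1361 = \left(-1107 - 714\right) 1361 = \left(-1821\right) 1361 = -2478381$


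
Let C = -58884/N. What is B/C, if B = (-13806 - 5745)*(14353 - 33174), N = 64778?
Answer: -567531426539/1402 ≈ -4.0480e+8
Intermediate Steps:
C = -4206/4627 (C = -58884/64778 = -58884*1/64778 = -4206/4627 ≈ -0.90901)
B = 367969371 (B = -19551*(-18821) = 367969371)
B/C = 367969371/(-4206/4627) = 367969371*(-4627/4206) = -567531426539/1402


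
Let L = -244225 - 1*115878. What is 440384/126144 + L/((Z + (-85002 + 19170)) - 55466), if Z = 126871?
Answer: -671415200/10984383 ≈ -61.125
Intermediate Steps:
L = -360103 (L = -244225 - 115878 = -360103)
440384/126144 + L/((Z + (-85002 + 19170)) - 55466) = 440384/126144 - 360103/((126871 + (-85002 + 19170)) - 55466) = 440384*(1/126144) - 360103/((126871 - 65832) - 55466) = 6881/1971 - 360103/(61039 - 55466) = 6881/1971 - 360103/5573 = -671415200/10984383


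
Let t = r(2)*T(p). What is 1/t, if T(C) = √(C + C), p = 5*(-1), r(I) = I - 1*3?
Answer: I*√10/10 ≈ 0.31623*I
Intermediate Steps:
r(I) = -3 + I (r(I) = I - 3 = -3 + I)
p = -5
T(C) = √2*√C (T(C) = √(2*C) = √2*√C)
t = -I*√10 (t = (-3 + 2)*(√2*√(-5)) = -√2*I*√5 = -I*√10 ≈ -3.1623*I)
1/t = 1/(-I*√10) = I*√10/10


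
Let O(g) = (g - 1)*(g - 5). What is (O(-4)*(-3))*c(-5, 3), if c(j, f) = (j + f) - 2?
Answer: 540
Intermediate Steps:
c(j, f) = -2 + f + j (c(j, f) = (f + j) - 2 = -2 + f + j)
O(g) = (-1 + g)*(-5 + g)
(O(-4)*(-3))*c(-5, 3) = ((5 + (-4)² - 6*(-4))*(-3))*(-2 + 3 - 5) = ((5 + 16 + 24)*(-3))*(-4) = (45*(-3))*(-4) = -135*(-4) = 540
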